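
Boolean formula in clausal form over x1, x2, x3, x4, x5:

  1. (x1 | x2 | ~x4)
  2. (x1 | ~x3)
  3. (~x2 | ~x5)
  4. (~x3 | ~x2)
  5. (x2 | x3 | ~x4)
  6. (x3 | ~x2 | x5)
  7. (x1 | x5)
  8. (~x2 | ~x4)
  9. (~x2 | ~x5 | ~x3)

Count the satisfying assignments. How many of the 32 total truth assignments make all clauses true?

7

Case analysis on x2 and x3:
  x2=1, x3=1: a clause becomes empty — 0.
  x2=1, x3=0: a clause becomes empty — 0.
  x2=0, x3=1: remaining (x1,x4,x5) ∈ {(1,0,0); (1,0,1); (1,1,0); (1,1,1)} — 4.
  x2=0, x3=0: remaining (x1,x4,x5) ∈ {(0,0,1); (1,0,0); (1,0,1)} — 3.
Total: 0 + 0 + 4 + 3 = 7.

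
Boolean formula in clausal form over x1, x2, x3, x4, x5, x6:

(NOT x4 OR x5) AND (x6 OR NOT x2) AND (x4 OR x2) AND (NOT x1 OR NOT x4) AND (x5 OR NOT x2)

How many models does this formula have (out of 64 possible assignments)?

10

Case analysis on x2 and x4:
  x2=1, x4=1: remaining (x1,x3,x5,x6) ∈ {(0,0,1,1); (0,1,1,1)} — 2.
  x2=1, x4=0: remaining (x1,x3,x5,x6) ∈ {(0,0,1,1); (0,1,1,1); (1,0,1,1); (1,1,1,1)} — 4.
  x2=0, x4=1: remaining (x1,x3,x5,x6) ∈ {(0,0,1,0); (0,0,1,1); (0,1,1,0); (0,1,1,1)} — 4.
  x2=0, x4=0: a clause becomes empty — 0.
Total: 2 + 4 + 4 + 0 = 10.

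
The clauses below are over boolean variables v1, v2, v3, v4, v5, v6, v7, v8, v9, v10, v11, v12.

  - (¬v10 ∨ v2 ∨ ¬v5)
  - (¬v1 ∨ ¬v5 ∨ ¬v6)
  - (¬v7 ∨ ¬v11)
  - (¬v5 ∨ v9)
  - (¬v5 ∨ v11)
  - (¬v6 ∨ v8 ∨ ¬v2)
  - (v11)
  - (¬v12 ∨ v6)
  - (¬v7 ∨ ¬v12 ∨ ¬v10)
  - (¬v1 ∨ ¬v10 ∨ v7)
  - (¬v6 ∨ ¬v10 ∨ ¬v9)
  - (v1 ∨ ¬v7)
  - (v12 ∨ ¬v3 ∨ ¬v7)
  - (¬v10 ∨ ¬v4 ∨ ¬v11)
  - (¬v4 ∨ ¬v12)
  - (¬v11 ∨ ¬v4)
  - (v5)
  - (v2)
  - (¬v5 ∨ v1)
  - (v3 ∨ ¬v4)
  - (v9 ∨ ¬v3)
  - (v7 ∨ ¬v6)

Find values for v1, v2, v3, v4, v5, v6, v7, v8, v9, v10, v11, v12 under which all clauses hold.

Unit propagation: (v11) forces v11 = True.
(¬v7) is a unit clause, so v7 = False.
The clause (¬v4) is unit: v4 must be False.
(v5) is a unit clause, so v5 = True.
Unit propagation: (v9) forces v9 = True.
(v2) is a unit clause, so v2 = True.
Unit propagation: (v1) forces v1 = True.
Unit propagation: (¬v6) forces v6 = False.
The clause (¬v12) is unit: v12 must be False.
The clause (¬v10) is unit: v10 must be False.
v3, v8 are now unconstrained; take v3 = True, v8 = True.

v1=T, v2=T, v3=T, v4=F, v5=T, v6=F, v7=F, v8=T, v9=T, v10=F, v11=T, v12=F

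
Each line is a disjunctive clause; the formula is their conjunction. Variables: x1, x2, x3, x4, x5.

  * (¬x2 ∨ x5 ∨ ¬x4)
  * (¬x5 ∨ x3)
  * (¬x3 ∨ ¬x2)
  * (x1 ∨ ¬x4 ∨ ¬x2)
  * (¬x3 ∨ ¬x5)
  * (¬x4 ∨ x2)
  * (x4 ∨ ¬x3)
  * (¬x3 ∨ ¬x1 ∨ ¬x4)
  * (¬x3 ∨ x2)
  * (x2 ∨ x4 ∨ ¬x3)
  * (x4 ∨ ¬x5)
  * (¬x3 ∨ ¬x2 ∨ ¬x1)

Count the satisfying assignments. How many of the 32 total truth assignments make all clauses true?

The models are:
  x1=F x2=F x3=F x4=F x5=F
  x1=F x2=T x3=F x4=F x5=F
  x1=T x2=F x3=F x4=F x5=F
  x1=T x2=T x3=F x4=F x5=F
That's 4 in total.

4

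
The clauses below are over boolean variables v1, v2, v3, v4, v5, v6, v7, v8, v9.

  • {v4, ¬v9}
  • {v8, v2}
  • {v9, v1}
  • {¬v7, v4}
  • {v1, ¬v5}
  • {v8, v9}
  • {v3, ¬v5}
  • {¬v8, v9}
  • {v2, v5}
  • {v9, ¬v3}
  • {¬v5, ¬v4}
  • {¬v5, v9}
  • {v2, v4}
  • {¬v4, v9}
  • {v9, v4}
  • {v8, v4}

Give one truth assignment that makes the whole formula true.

v2 occurs only positively in the remaining clauses — set v2 = True.
Pure literal: v7 appears only negated; assign v7 = False.
Try v1 = False.
  then v9 is forced to True.
  then v4 is forced to True.
  then v5 is forced to False.
v3, v6, v8 are now unconstrained; take v3 = True, v6 = False, v8 = False.
Every clause has at least one true literal under this assignment.
Check each clause:
  1. {¬v9, v4} — v4 is true.
  2. {v2, v8} — v2 is true.
  3. {v9, v1} — v9 is true.
  4. {¬v7, v4} — ¬v7 is true.
  5. {v1, ¬v5} — ¬v5 is true.
  6. {v9, v8} — v9 is true.
  7. {v3, ¬v5} — v3 is true.
  8. {¬v8, v9} — ¬v8 is true.
  9. {v2, v5} — v2 is true.
  10. {¬v3, v9} — v9 is true.
  11. {¬v4, ¬v5} — ¬v5 is true.
  12. {v9, ¬v5} — v9 is true.
  13. {v2, v4} — v2 is true.
  14. {¬v4, v9} — v9 is true.
  15. {v9, v4} — v9 is true.
  16. {v8, v4} — v4 is true.

v1=0  v2=1  v3=1  v4=1  v5=0  v6=0  v7=0  v8=0  v9=1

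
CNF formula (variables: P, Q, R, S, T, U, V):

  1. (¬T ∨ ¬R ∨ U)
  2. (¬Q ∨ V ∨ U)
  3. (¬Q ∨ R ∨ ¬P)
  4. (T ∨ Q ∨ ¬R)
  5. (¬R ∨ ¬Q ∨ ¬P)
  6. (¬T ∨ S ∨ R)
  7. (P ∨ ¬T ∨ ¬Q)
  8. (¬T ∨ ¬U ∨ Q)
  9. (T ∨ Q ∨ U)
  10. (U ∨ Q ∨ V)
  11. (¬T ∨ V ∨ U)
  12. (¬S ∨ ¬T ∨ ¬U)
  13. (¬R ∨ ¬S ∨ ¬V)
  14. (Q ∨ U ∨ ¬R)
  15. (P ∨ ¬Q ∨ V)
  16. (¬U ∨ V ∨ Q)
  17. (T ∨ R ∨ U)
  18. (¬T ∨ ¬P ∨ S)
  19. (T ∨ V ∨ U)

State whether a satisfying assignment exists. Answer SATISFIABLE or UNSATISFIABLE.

SATISFIABLE

Branch on P: take P = False.
Set Q = True and propagate.
  then T is forced to False.
  then V is forced to True.
The remaining clauses are satisfied by R = True, S = False, U = True.
So P = 0, Q = 1, R = 1, S = 0, T = 0, U = 1, V = 1 is a satisfying assignment.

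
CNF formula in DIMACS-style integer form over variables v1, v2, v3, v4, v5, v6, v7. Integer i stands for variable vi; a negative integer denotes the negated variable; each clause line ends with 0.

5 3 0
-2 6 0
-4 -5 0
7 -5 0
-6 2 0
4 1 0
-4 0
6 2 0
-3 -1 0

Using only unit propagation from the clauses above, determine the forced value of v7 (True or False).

True

(!v4) stands alone — v4 = False.
In (v4 || v1), v4 is now false; v1 must hold, so v1 = True.
From (!v3 || !v1) and v1 = True: v3 = False.
In (v3 || v5), v3 is now false; v5 must hold, so v5 = True.
From (v7 || !v5) and v5 = True: v7 = True.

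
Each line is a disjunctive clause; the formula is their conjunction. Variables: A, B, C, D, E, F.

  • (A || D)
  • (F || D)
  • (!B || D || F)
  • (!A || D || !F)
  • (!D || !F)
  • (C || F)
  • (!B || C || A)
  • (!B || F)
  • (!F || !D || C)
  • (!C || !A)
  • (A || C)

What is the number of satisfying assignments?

Satisfying assignments:
  A=F B=F C=T D=T E=F F=F
  A=F B=F C=T D=T E=T F=F
That's 2 in total.

2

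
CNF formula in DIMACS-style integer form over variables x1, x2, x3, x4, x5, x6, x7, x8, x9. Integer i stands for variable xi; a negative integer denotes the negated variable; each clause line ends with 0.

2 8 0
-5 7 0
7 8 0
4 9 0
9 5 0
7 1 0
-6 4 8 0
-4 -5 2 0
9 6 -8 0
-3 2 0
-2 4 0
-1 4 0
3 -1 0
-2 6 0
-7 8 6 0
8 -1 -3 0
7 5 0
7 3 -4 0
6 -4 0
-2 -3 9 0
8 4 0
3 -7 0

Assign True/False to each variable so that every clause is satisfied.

x1=F  x2=T  x3=T  x4=T  x5=T  x6=T  x7=T  x8=T  x9=T

Pure literal: x9 appears only positively; assign x9 = True.
Branch on x1: take x1 = False.
  then x7 is forced to True.
  then x3 is forced to True.
  then x2 is forced to True.
  then x4 is forced to True.
  then x6 is forced to True.
x5, x8 are now unconstrained; take x5 = True, x8 = True.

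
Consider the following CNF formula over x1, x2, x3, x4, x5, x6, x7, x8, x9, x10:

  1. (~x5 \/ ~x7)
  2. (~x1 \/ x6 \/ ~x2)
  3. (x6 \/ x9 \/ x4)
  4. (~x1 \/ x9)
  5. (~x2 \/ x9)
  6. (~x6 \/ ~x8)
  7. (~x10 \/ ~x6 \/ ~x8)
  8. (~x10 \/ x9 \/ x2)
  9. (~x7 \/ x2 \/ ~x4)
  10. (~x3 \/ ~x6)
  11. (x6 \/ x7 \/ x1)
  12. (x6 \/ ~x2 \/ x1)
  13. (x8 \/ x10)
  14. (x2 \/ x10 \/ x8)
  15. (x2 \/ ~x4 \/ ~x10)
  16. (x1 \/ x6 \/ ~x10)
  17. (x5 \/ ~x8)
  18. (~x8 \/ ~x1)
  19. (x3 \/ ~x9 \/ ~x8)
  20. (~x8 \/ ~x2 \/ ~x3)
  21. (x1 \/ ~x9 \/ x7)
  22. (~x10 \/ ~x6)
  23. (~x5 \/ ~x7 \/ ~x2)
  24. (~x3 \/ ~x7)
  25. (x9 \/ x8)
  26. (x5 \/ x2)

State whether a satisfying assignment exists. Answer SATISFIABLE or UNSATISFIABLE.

Branch on x1: take x1 = True.
  then x9 is forced to True.
  then x8 is forced to False.
  then x10 is forced to True.
  then x6 is forced to False.
  then x2 is forced to False.
  then x4 is forced to False.
  then x5 is forced to True.
  then x7 is forced to False.
x3 is now unconstrained; take x3 = True.
Every clause has at least one true literal under this assignment.
So x1=1, x2=0, x3=1, x4=0, x5=1, x6=0, x7=0, x8=0, x9=1, x10=1 is a satisfying assignment.

SATISFIABLE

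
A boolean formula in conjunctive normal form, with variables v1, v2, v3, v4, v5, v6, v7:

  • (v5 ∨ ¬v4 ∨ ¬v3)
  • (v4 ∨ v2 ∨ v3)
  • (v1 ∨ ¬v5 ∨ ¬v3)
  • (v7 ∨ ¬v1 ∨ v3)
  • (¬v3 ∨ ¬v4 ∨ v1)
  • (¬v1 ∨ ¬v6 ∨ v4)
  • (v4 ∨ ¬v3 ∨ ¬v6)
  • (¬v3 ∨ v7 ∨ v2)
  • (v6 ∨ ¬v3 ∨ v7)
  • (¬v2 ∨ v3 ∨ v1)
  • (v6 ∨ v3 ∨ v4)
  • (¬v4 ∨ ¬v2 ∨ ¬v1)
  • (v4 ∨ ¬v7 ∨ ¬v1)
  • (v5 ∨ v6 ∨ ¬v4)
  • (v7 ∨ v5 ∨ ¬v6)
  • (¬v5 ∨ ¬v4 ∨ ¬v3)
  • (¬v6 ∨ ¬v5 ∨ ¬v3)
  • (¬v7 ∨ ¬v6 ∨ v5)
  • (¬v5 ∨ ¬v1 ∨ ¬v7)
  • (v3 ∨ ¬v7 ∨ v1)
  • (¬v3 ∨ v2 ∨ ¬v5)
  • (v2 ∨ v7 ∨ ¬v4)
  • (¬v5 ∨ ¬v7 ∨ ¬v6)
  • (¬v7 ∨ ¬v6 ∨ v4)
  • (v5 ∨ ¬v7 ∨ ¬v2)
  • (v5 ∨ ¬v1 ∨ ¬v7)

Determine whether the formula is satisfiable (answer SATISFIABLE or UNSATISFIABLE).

SATISFIABLE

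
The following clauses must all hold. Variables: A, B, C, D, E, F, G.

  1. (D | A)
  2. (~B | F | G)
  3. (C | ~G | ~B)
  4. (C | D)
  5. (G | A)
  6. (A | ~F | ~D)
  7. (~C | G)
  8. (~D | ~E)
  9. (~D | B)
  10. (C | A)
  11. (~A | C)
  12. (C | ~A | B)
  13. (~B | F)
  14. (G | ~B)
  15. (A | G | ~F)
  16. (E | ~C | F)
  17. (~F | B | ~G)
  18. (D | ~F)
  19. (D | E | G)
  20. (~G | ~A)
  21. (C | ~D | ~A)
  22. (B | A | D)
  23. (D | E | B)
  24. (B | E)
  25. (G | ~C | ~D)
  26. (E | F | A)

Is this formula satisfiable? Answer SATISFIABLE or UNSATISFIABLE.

UNSATISFIABLE

A = True:
  propagation gives C=True, G=True; an empty clause results — contradiction.
A = False:
  propagation gives D=True, G=True, F=False, E=False; an empty clause results — contradiction.
Every branch closes, so no satisfying assignment exists.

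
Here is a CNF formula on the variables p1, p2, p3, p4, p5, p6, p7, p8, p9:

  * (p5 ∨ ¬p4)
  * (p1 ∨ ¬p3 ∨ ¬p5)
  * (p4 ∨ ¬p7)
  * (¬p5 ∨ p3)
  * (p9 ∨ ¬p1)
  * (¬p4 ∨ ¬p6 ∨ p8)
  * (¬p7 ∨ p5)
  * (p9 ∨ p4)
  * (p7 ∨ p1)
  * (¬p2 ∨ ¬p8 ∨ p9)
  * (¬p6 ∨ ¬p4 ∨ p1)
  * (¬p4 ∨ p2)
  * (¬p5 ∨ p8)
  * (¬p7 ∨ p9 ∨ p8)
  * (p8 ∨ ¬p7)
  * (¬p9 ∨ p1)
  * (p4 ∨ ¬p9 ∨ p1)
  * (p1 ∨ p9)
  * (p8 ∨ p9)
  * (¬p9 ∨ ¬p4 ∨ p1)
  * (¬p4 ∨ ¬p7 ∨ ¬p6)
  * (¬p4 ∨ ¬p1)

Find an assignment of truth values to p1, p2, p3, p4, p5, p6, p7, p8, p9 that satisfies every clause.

p1 = T, p2 = F, p3 = F, p4 = F, p5 = F, p6 = T, p7 = F, p8 = T, p9 = T

Branch on p1: take p1 = True.
  then p9 is forced to True.
  then p4 is forced to False.
  then p7 is forced to False.
The remaining clauses are satisfied by p2 = False, p3 = False, p5 = False, p6 = True, p8 = True.
Every clause has at least one true literal under this assignment.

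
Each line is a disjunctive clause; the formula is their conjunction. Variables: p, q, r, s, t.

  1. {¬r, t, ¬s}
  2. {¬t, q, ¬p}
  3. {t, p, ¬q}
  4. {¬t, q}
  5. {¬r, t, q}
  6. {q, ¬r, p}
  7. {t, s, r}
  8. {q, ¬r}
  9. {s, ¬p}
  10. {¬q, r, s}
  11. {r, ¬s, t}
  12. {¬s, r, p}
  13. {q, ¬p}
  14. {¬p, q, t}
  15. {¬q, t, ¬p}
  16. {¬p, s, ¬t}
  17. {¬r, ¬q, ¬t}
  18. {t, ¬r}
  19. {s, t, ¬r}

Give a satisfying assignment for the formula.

Try p = True.
  then s is forced to True.
  then q is forced to True.
  then t is forced to True.
  then r is forced to False.
Every clause has at least one true literal under this assignment.

p=1, q=1, r=0, s=1, t=1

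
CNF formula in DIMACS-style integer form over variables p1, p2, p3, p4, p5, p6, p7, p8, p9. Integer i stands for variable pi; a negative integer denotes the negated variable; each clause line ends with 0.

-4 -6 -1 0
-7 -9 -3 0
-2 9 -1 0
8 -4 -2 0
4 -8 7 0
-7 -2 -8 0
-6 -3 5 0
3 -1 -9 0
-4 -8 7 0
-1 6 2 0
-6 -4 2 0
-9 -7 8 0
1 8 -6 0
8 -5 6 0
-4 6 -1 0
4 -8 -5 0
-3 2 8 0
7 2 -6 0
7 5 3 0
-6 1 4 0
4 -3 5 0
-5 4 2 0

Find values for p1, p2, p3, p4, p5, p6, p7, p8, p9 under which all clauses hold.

p1=T, p2=F, p3=F, p4=F, p5=F, p6=T, p7=T, p8=F, p9=F

Check each clause:
  1. (!p4 || !p6 || !p1) — !p4 is true.
  2. (!p3 || !p9 || !p7) — !p3 is true.
  3. (p9 || !p2 || !p1) — !p2 is true.
  4. (p8 || !p4 || !p2) — !p4 is true.
  5. (p7 || !p8 || p4) — !p8 is true.
  6. (!p2 || !p8 || !p7) — !p8 is true.
  7. (!p6 || !p3 || p5) — !p3 is true.
  8. (!p9 || !p1 || p3) — !p9 is true.
  9. (p7 || !p8 || !p4) — !p8 is true.
  10. (p2 || p6 || !p1) — p6 is true.
  11. (p2 || !p4 || !p6) — !p4 is true.
  12. (!p9 || p8 || !p7) — !p9 is true.
  13. (p1 || !p6 || p8) — p1 is true.
  14. (p6 || !p5 || p8) — !p5 is true.
  15. (!p1 || p6 || !p4) — !p4 is true.
  16. (!p8 || p4 || !p5) — !p8 is true.
  17. (p8 || !p3 || p2) — !p3 is true.
  18. (p2 || !p6 || p7) — p7 is true.
  19. (p3 || p5 || p7) — p7 is true.
  20. (!p6 || p1 || p4) — p1 is true.
  21. (p4 || p5 || !p3) — !p3 is true.
  22. (p4 || p2 || !p5) — !p5 is true.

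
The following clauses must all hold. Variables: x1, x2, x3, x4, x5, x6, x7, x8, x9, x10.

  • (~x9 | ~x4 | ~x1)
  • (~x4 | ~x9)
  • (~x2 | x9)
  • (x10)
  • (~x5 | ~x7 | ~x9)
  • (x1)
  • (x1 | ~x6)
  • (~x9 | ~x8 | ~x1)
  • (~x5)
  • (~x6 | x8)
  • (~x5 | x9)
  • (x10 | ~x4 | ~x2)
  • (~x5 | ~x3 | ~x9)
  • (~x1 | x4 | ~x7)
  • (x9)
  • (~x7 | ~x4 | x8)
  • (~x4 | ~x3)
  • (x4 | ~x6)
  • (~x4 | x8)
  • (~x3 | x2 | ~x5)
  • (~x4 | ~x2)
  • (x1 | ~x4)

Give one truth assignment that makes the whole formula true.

x1 = True, x2 = True, x3 = False, x4 = False, x5 = False, x6 = False, x7 = False, x8 = False, x9 = True, x10 = True

Check each clause:
  1. (~x4 | ~x9 | ~x1) — ~x4 is true.
  2. (~x4 | ~x9) — ~x4 is true.
  3. (~x2 | x9) — x9 is true.
  4. (x10) — x10 is true.
  5. (~x5 | ~x9 | ~x7) — ~x7 is true.
  6. (x1) — x1 is true.
  7. (x1 | ~x6) — x1 is true.
  8. (~x9 | ~x8 | ~x1) — ~x8 is true.
  9. (~x5) — ~x5 is true.
  10. (~x6 | x8) — ~x6 is true.
  11. (~x5 | x9) — x9 is true.
  12. (~x2 | x10 | ~x4) — x10 is true.
  13. (~x3 | ~x9 | ~x5) — ~x5 is true.
  14. (x4 | ~x7 | ~x1) — ~x7 is true.
  15. (x9) — x9 is true.
  16. (~x7 | x8 | ~x4) — ~x7 is true.
  17. (~x3 | ~x4) — ~x4 is true.
  18. (~x6 | x4) — ~x6 is true.
  19. (x8 | ~x4) — ~x4 is true.
  20. (x2 | ~x5 | ~x3) — x2 is true.
  21. (~x2 | ~x4) — ~x4 is true.
  22. (x1 | ~x4) — x1 is true.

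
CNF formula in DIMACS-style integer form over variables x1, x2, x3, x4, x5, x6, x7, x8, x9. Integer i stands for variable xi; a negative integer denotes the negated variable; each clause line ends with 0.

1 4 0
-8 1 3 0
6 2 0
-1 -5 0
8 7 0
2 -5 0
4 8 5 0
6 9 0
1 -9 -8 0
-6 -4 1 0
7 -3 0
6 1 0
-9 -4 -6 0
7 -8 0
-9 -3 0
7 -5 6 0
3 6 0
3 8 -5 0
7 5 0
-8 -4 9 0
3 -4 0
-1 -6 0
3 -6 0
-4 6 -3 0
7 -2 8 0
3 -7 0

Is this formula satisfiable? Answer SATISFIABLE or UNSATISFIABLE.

x6 = True:
  propagation gives x1=False, x4=True; an empty clause results — contradiction.
x6 = False:
  propagation gives x2=True, x9=True, x1=True, x5=False; an empty clause results — contradiction.
Every branch closes, so no satisfying assignment exists.

UNSATISFIABLE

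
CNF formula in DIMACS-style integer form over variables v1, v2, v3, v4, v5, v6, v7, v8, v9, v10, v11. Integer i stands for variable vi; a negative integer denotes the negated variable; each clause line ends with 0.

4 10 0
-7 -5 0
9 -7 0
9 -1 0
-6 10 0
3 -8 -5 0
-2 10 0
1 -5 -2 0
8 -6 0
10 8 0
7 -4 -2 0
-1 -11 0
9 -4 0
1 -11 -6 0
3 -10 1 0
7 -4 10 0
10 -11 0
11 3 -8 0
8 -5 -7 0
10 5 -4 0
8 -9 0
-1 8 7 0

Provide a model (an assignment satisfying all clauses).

v1 = False, v2 = False, v3 = True, v4 = True, v5 = False, v6 = False, v7 = True, v8 = True, v9 = True, v10 = True, v11 = False

Check each clause:
  1. (v10 | v4) — v10 is true.
  2. (~v7 | ~v5) — ~v5 is true.
  3. (~v7 | v9) — v9 is true.
  4. (v9 | ~v1) — v9 is true.
  5. (~v6 | v10) — ~v6 is true.
  6. (~v8 | ~v5 | v3) — v3 is true.
  7. (v10 | ~v2) — v10 is true.
  8. (v1 | ~v2 | ~v5) — ~v5 is true.
  9. (v8 | ~v6) — v8 is true.
  10. (v8 | v10) — v8 is true.
  11. (~v4 | ~v2 | v7) — ~v2 is true.
  12. (~v11 | ~v1) — ~v11 is true.
  13. (v9 | ~v4) — v9 is true.
  14. (v1 | ~v11 | ~v6) — ~v6 is true.
  15. (v3 | v1 | ~v10) — v3 is true.
  16. (~v4 | v7 | v10) — v10 is true.
  17. (~v11 | v10) — v10 is true.
  18. (v11 | ~v8 | v3) — v3 is true.
  19. (v8 | ~v7 | ~v5) — v8 is true.
  20. (~v4 | v10 | v5) — v10 is true.
  21. (~v9 | v8) — v8 is true.
  22. (v8 | v7 | ~v1) — v8 is true.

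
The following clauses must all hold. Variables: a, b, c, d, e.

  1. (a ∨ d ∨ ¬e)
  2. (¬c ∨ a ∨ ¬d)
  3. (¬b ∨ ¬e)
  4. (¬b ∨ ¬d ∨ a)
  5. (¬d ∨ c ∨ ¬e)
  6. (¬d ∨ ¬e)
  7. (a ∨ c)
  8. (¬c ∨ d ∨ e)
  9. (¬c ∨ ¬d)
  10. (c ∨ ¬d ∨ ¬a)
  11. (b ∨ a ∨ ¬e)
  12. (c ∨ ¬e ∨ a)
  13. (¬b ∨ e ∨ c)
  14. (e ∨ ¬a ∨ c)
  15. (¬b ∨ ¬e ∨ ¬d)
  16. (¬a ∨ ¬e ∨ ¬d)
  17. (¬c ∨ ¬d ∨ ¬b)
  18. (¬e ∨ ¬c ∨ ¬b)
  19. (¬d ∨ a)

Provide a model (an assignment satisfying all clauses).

a = T, b = F, c = F, d = F, e = T

Check each clause:
  1. (¬e ∨ a ∨ d) — a is true.
  2. (¬d ∨ ¬c ∨ a) — a is true.
  3. (¬b ∨ ¬e) — ¬b is true.
  4. (¬b ∨ ¬d ∨ a) — a is true.
  5. (¬d ∨ ¬e ∨ c) — ¬d is true.
  6. (¬d ∨ ¬e) — ¬d is true.
  7. (a ∨ c) — a is true.
  8. (¬c ∨ e ∨ d) — ¬c is true.
  9. (¬c ∨ ¬d) — ¬d is true.
  10. (¬a ∨ ¬d ∨ c) — ¬d is true.
  11. (¬e ∨ a ∨ b) — a is true.
  12. (¬e ∨ c ∨ a) — a is true.
  13. (c ∨ e ∨ ¬b) — e is true.
  14. (¬a ∨ e ∨ c) — e is true.
  15. (¬e ∨ ¬b ∨ ¬d) — ¬d is true.
  16. (¬a ∨ ¬e ∨ ¬d) — ¬d is true.
  17. (¬b ∨ ¬d ∨ ¬c) — ¬d is true.
  18. (¬c ∨ ¬e ∨ ¬b) — ¬c is true.
  19. (¬d ∨ a) — a is true.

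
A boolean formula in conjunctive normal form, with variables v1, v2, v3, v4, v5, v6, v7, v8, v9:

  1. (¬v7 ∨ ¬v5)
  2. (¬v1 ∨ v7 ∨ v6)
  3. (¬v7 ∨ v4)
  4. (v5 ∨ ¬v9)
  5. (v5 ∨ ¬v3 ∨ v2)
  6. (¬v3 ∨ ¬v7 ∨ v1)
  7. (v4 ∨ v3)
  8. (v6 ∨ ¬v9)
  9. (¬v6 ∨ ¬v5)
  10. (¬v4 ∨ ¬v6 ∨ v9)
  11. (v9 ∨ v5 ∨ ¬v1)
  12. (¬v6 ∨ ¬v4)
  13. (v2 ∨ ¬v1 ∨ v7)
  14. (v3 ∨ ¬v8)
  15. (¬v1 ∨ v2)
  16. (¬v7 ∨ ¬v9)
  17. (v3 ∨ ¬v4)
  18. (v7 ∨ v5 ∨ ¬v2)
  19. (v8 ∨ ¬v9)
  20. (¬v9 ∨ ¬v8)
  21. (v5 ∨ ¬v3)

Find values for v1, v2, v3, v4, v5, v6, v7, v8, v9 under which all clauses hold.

v1 = F, v2 = T, v3 = T, v4 = F, v5 = T, v6 = F, v7 = F, v8 = T, v9 = F

Set v1 = False and propagate.
Try v2 = True.
The remaining clauses are satisfied by v3 = True, v4 = False, v5 = True, v6 = False, v7 = False, v8 = True, v9 = False.
Every clause has at least one true literal under this assignment.
Check each clause:
  1. (¬v5 ∨ ¬v7) — ¬v7 is true.
  2. (¬v1 ∨ v7 ∨ v6) — ¬v1 is true.
  3. (¬v7 ∨ v4) — ¬v7 is true.
  4. (¬v9 ∨ v5) — v5 is true.
  5. (v2 ∨ ¬v3 ∨ v5) — v2 is true.
  6. (¬v3 ∨ v1 ∨ ¬v7) — ¬v7 is true.
  7. (v4 ∨ v3) — v3 is true.
  8. (v6 ∨ ¬v9) — ¬v9 is true.
  9. (¬v5 ∨ ¬v6) — ¬v6 is true.
  10. (¬v4 ∨ ¬v6 ∨ v9) — ¬v6 is true.
  11. (v9 ∨ ¬v1 ∨ v5) — v5 is true.
  12. (¬v6 ∨ ¬v4) — ¬v6 is true.
  13. (v2 ∨ ¬v1 ∨ v7) — v2 is true.
  14. (¬v8 ∨ v3) — v3 is true.
  15. (v2 ∨ ¬v1) — v2 is true.
  16. (¬v9 ∨ ¬v7) — ¬v7 is true.
  17. (¬v4 ∨ v3) — v3 is true.
  18. (¬v2 ∨ v5 ∨ v7) — v5 is true.
  19. (v8 ∨ ¬v9) — v8 is true.
  20. (¬v9 ∨ ¬v8) — ¬v9 is true.
  21. (¬v3 ∨ v5) — v5 is true.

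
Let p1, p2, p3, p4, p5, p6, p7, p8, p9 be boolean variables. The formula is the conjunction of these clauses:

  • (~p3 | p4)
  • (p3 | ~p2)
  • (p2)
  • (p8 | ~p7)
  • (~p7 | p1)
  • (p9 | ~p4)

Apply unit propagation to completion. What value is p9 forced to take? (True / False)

Unit clause (p2) sets p2 = True.
(~p2 | p3): since p2 = True, the clause reduces to (p3). p3 = True.
In (~p3 | p4), ~p3 is now false; p4 must hold, so p4 = True.
(~p4 | p9) with p4 = True leaves only p9, so p9 = True.

True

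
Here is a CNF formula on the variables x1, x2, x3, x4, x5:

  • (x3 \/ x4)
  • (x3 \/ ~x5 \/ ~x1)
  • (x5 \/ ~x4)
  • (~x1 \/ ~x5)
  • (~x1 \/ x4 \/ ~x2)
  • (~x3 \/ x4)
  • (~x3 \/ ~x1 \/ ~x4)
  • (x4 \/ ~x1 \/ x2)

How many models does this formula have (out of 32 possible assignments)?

4

Satisfying assignments:
  x1=F x2=F x3=F x4=T x5=T
  x1=F x2=F x3=T x4=T x5=T
  x1=F x2=T x3=F x4=T x5=T
  x1=F x2=T x3=T x4=T x5=T
That's 4 in total.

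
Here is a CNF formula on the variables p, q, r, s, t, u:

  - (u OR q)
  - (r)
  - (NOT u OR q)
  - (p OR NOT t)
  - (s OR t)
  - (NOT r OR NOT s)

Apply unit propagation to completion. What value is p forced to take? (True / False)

Unit clause (r) sets r = True.
In (NOT r OR NOT s), NOT r is now false; NOT s must hold, so s = False.
(t OR s) with s = False leaves only t, so t = True.
In (p OR NOT t), NOT t is now false; p must hold, so p = True.

True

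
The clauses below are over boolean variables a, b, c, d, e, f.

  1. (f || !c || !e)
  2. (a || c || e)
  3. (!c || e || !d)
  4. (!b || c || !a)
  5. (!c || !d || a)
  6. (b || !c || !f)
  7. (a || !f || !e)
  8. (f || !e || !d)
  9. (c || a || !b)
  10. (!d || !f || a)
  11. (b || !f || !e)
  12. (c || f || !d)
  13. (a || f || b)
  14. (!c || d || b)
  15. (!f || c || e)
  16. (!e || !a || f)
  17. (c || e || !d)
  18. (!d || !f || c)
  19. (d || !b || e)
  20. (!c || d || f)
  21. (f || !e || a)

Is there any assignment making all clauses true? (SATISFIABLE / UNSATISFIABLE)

Set a = True and propagate.
Branch on b: take b = False.
Branch on c: take c = False.
The remaining clauses are satisfied by d = False, e = False, f = False.
Every clause has at least one true literal under this assignment.
So a = 1, b = 0, c = 0, d = 0, e = 0, f = 0 is a satisfying assignment.

SATISFIABLE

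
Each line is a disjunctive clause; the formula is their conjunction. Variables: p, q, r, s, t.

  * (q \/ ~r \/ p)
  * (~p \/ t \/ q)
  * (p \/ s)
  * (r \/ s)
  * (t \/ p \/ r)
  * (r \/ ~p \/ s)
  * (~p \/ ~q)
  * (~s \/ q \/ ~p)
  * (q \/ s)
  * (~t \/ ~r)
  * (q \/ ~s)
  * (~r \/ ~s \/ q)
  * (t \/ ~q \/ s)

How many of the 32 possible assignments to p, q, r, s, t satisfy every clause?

2

The models are:
  p=0 q=1 r=0 s=1 t=1
  p=0 q=1 r=1 s=1 t=0
Count: 2.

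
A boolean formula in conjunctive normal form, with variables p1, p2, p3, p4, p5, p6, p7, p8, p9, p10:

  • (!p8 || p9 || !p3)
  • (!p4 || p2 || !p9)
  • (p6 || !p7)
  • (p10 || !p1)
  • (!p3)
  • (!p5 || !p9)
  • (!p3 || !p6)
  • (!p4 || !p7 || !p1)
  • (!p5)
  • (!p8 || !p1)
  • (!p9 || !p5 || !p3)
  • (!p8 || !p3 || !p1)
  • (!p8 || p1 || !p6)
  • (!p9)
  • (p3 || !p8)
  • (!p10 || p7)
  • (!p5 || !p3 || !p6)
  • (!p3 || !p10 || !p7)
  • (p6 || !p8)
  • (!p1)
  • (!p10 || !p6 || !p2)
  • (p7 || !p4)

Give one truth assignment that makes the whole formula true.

The clause (!p3) is unit: p3 must be False.
(!p5) is a unit clause, so p5 = False.
Unit propagation: (!p9) forces p9 = False.
The clause (!p8) is unit: p8 must be False.
Unit propagation: (!p1) forces p1 = False.
p2 occurs only negated in the remaining clauses — set p2 = False.
Pure literal: p4 appears only negated; assign p4 = False.
Try p6 = False.
  then p7 is forced to False.
  then p10 is forced to False.
Every clause has at least one true literal under this assignment.

p1=F, p2=F, p3=F, p4=F, p5=F, p6=F, p7=F, p8=F, p9=F, p10=F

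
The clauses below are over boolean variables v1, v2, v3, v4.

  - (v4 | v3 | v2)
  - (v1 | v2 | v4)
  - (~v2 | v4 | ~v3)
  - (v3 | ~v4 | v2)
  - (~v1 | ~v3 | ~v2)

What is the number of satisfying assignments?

8

Case analysis on v2 and v3:
  v2=1, v3=1: remaining (v1,v4) ∈ {(0,1)} — 1.
  v2=1, v3=0: remaining (v1,v4) ∈ {(0,0); (0,1); (1,0); (1,1)} — 4.
  v2=0, v3=1: remaining (v1,v4) ∈ {(0,1); (1,0); (1,1)} — 3.
  v2=0, v3=0: a clause becomes empty — 0.
Total: 1 + 4 + 3 + 0 = 8.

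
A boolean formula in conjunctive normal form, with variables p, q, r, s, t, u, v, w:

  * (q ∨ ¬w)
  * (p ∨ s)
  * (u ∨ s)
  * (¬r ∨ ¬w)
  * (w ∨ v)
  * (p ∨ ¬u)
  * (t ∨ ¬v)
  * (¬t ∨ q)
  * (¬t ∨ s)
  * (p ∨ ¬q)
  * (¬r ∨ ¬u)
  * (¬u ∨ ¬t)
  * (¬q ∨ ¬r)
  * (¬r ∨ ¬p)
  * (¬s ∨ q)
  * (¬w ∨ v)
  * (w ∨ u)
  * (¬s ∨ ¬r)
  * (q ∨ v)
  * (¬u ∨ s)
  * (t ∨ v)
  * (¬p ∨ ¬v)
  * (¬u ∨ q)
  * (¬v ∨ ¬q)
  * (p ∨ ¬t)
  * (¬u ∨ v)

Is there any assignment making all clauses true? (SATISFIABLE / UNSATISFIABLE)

q = True:
  propagation gives p=True, r=False, v=False, w=True; an empty clause results — contradiction.
q = False:
  propagation gives w=False, v=True, t=True; an empty clause results — contradiction.
Every branch closes, so no satisfying assignment exists.

UNSATISFIABLE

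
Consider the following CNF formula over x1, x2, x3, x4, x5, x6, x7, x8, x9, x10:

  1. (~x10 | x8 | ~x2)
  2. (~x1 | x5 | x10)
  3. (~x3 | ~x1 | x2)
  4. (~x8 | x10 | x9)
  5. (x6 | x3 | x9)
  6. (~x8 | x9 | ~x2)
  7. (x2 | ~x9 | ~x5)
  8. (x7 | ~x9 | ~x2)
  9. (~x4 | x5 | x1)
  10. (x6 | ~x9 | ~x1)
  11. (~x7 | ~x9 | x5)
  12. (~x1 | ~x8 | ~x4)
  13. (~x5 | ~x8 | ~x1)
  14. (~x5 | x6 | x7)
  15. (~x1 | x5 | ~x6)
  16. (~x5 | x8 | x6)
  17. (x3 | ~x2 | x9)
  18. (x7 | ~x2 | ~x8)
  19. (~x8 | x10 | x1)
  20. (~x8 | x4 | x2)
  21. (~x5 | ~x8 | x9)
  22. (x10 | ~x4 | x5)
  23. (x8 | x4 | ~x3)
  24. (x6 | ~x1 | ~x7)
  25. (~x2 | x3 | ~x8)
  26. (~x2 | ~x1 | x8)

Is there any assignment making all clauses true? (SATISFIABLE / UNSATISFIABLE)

SATISFIABLE

Set x1 = True and propagate.
Set x2 = False and propagate.
  then x3 is forced to False.
The remaining clauses are satisfied by x4 = True, x5 = True, x6 = True, x7 = True, x8 = False, x9 = False, x10 = False.
So x1=1, x2=0, x3=0, x4=1, x5=1, x6=1, x7=1, x8=0, x9=0, x10=0 is a satisfying assignment.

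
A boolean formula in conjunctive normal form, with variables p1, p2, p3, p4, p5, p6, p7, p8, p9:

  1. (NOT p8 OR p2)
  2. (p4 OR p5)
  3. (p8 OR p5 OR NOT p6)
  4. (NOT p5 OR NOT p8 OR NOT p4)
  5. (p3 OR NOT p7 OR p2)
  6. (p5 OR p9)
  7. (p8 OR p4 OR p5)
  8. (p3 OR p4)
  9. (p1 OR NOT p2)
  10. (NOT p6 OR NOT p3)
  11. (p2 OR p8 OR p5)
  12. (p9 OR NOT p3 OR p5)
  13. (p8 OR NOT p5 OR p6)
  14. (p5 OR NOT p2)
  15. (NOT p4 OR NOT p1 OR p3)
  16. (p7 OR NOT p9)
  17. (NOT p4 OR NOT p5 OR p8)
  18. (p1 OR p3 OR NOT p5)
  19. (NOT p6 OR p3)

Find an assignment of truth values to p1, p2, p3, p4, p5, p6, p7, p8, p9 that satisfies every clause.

Try p1 = True.
The remaining clauses are satisfied by p2 = True, p3 = True, p4 = False, p5 = True, p6 = False, p7 = True, p8 = True, p9 = True.
Every clause has at least one true literal under this assignment.
Check each clause:
  1. (p2 OR NOT p8) — p2 is true.
  2. (p4 OR p5) — p5 is true.
  3. (p8 OR NOT p6 OR p5) — p8 is true.
  4. (NOT p4 OR NOT p5 OR NOT p8) — NOT p4 is true.
  5. (NOT p7 OR p2 OR p3) — p2 is true.
  6. (p5 OR p9) — p9 is true.
  7. (p4 OR p8 OR p5) — p8 is true.
  8. (p4 OR p3) — p3 is true.
  9. (NOT p2 OR p1) — p1 is true.
  10. (NOT p3 OR NOT p6) — NOT p6 is true.
  11. (p5 OR p2 OR p8) — p8 is true.
  12. (p9 OR p5 OR NOT p3) — p9 is true.
  13. (p8 OR NOT p5 OR p6) — p8 is true.
  14. (p5 OR NOT p2) — p5 is true.
  15. (NOT p4 OR NOT p1 OR p3) — p3 is true.
  16. (p7 OR NOT p9) — p7 is true.
  17. (NOT p4 OR p8 OR NOT p5) — p8 is true.
  18. (p3 OR NOT p5 OR p1) — p3 is true.
  19. (p3 OR NOT p6) — NOT p6 is true.

p1=True, p2=True, p3=True, p4=False, p5=True, p6=False, p7=True, p8=True, p9=True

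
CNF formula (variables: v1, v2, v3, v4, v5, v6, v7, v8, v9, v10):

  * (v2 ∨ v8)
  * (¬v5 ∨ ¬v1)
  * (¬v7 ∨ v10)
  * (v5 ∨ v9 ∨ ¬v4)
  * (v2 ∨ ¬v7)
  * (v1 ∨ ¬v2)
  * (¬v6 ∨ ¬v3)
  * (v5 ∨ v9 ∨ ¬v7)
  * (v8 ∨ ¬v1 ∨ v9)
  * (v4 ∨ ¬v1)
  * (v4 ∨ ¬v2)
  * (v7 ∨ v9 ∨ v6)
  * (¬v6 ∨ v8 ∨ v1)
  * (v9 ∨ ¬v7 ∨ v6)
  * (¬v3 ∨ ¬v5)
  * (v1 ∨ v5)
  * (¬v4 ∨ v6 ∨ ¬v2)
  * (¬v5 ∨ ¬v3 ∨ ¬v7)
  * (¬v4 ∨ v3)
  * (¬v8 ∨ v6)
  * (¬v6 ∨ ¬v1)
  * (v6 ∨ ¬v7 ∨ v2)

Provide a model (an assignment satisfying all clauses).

v1 = False, v2 = False, v3 = False, v4 = False, v5 = True, v6 = True, v7 = False, v8 = True, v9 = False, v10 = False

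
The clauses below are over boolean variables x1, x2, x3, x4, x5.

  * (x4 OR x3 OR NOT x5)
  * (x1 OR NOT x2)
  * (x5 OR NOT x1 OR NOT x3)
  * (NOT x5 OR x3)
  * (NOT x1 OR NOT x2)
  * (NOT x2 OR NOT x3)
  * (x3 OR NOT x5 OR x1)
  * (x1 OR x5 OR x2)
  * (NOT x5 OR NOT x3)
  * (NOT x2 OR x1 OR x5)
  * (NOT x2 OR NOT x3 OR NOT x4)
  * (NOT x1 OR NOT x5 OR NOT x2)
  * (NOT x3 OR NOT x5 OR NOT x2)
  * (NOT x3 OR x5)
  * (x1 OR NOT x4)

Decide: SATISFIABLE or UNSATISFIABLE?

Set x1 = True and propagate.
  then x2 is forced to False.
Set x3 = False and propagate.
  then x5 is forced to False.
x4 is now unconstrained; take x4 = True.
So x1=T, x2=F, x3=F, x4=T, x5=F is a satisfying assignment.

SATISFIABLE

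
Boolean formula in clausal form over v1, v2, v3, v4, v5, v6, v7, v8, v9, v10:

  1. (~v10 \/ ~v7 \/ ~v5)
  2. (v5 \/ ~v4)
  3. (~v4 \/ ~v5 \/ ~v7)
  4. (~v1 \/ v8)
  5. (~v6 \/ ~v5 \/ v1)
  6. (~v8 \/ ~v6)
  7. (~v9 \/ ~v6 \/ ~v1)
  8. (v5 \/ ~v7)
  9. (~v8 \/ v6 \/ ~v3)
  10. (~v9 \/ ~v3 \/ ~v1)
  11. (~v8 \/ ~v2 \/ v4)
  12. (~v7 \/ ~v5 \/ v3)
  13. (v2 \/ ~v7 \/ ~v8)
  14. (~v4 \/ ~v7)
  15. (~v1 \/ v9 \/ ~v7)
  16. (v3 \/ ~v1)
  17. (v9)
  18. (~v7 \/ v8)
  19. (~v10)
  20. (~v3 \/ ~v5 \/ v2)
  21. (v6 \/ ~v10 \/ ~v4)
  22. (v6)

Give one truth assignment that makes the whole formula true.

(v9) is a unit clause, so v9 = True.
(~v10) is a unit clause, so v10 = False.
The clause (v6) is unit: v6 must be True.
Unit propagation: (~v8) forces v8 = False.
The clause (~v1) is unit: v1 must be False.
Unit propagation: (~v5) forces v5 = False.
(~v4) is a unit clause, so v4 = False.
Unit propagation: (~v7) forces v7 = False.
v2, v3 are now unconstrained; take v2 = True, v3 = True.

v1=False, v2=True, v3=True, v4=False, v5=False, v6=True, v7=False, v8=False, v9=True, v10=False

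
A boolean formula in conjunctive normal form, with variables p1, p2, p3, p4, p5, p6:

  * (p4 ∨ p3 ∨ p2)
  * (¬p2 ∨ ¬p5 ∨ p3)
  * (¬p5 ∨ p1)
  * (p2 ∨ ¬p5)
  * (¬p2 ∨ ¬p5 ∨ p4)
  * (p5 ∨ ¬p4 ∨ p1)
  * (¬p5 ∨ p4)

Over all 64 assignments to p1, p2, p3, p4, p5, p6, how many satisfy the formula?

Case analysis on p5 and p2:
  p5=T, p2=T: remaining (p1,p3,p4,p6) ∈ {(T,T,T,F); (T,T,T,T)} — 2.
  p5=T, p2=F: a clause becomes empty — 0.
  p5=F, p2=T: p3, p6 free; 3 ways for (p1,p4) × 2^2 = 12.
  p5=F, p2=F: p6 free; 4 ways for (p1,p3,p4) × 2^1 = 8.
Total: 2 + 0 + 12 + 8 = 22.

22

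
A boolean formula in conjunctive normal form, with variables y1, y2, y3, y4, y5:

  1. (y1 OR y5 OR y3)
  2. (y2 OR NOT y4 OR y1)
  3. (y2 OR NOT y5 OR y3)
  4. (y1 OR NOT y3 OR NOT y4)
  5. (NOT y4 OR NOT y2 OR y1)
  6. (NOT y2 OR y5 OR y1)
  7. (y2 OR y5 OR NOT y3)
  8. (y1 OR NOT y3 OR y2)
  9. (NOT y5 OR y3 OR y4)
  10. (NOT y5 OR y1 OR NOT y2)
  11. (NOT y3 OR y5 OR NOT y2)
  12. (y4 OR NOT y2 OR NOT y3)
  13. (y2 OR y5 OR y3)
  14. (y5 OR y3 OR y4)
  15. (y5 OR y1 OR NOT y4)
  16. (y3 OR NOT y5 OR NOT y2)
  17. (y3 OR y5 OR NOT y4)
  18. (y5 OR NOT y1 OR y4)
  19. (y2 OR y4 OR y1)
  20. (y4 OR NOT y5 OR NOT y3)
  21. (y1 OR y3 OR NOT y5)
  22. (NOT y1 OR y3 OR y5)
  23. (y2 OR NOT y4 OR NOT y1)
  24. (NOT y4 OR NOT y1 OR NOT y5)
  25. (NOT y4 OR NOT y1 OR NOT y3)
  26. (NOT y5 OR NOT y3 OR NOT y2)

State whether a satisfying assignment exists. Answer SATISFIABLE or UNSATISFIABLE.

y5 = True:
  y1 = True:
    propagation gives y4=False, y3=True; an empty clause results — contradiction.
  y1 = False:
    propagation gives y2=False, y4=False; an empty clause results — contradiction.
y5 = False:
  y1 = True:
    propagation gives y4=True, y3=True; an empty clause results — contradiction.
  y1 = False:
    propagation gives y3=True, y4=False, y2=False; an empty clause results — contradiction.
Every branch closes, so no satisfying assignment exists.

UNSATISFIABLE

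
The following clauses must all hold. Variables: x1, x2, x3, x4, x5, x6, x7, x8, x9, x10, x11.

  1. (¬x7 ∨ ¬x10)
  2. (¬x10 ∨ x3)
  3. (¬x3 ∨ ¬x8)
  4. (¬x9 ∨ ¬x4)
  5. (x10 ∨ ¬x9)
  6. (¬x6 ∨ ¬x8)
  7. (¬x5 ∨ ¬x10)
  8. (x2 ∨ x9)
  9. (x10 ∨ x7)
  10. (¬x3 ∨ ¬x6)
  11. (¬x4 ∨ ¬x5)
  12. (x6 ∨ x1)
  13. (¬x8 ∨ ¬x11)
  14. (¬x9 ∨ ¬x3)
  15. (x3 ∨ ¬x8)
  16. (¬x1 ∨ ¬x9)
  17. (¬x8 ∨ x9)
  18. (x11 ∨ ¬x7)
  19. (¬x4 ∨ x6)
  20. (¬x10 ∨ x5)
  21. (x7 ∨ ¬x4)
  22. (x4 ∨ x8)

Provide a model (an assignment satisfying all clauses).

x1 = F, x2 = T, x3 = F, x4 = T, x5 = F, x6 = T, x7 = T, x8 = F, x9 = F, x10 = F, x11 = T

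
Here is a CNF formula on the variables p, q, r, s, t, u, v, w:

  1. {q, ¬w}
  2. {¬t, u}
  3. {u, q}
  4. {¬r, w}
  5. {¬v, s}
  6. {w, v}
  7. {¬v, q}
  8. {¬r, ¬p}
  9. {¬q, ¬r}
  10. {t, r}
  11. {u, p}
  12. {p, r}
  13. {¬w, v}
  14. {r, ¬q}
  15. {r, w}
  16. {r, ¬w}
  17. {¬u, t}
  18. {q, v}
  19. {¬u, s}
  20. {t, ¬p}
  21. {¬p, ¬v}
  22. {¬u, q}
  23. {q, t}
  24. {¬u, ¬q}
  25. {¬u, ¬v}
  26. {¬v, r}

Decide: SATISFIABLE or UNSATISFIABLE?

q = True:
  propagation gives r=False; an empty clause results — contradiction.
q = False:
  propagation gives w=False, u=True; an empty clause results — contradiction.
Every branch closes, so no satisfying assignment exists.

UNSATISFIABLE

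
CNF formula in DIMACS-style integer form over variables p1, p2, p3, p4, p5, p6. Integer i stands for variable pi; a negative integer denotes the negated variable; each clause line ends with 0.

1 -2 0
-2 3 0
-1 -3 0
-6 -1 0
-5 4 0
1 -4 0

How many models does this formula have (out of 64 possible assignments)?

7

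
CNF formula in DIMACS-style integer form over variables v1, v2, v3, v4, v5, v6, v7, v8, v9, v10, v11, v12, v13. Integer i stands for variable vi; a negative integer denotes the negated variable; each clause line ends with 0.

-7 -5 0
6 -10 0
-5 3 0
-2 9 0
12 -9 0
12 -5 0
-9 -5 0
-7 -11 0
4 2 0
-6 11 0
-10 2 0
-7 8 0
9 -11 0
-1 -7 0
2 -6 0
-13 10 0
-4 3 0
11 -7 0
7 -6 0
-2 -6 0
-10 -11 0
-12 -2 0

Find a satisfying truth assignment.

v1 = False  v2 = False  v3 = True  v4 = True  v5 = False  v6 = False  v7 = False  v8 = False  v9 = True  v10 = False  v11 = False  v12 = True  v13 = False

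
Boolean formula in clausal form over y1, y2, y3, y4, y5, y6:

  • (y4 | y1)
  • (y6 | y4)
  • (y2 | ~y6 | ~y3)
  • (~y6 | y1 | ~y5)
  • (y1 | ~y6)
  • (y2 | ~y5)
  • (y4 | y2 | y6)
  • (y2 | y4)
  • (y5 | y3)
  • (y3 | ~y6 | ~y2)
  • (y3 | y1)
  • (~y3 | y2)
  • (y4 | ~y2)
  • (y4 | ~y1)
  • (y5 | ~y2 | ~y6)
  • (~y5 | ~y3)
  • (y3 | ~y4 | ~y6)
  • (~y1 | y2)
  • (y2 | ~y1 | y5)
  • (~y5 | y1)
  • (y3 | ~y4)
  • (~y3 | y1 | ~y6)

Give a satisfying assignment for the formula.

y1=True, y2=True, y3=True, y4=True, y5=False, y6=False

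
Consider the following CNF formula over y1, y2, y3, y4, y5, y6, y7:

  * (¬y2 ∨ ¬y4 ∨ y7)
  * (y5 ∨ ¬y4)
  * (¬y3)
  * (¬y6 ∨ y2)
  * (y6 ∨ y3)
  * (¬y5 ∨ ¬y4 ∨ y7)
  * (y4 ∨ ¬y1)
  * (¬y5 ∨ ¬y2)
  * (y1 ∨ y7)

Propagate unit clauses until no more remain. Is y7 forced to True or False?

True

Unit clause (¬y3) sets y3 = False.
(y6 ∨ y3) with y3 = False leaves only y6, so y6 = True.
(¬y6 ∨ y2): since y6 = True, the clause reduces to (y2). y2 = True.
(¬y5 ∨ ¬y2): since y2 = True, the clause reduces to (¬y5). y5 = False.
From (¬y4 ∨ y5) and y5 = False: y4 = False.
(y4 ∨ ¬y1) with y4 = False leaves only ¬y1, so y1 = False.
(y7 ∨ y1): since y1 = False, the clause reduces to (y7). y7 = True.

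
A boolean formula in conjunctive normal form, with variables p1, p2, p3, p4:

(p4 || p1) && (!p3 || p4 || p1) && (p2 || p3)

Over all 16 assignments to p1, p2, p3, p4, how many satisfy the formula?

Split on p1, then p3.
  p1=1, p3=1: remaining (p2,p4) ∈ {(0,0); (0,1); (1,0); (1,1)} — 4.
  p1=1, p3=0: remaining (p2,p4) ∈ {(1,0); (1,1)} — 2.
  p1=0, p3=1: remaining (p2,p4) ∈ {(0,1); (1,1)} — 2.
  p1=0, p3=0: remaining (p2,p4) ∈ {(1,1)} — 1.
Total: 4 + 2 + 2 + 1 = 9.

9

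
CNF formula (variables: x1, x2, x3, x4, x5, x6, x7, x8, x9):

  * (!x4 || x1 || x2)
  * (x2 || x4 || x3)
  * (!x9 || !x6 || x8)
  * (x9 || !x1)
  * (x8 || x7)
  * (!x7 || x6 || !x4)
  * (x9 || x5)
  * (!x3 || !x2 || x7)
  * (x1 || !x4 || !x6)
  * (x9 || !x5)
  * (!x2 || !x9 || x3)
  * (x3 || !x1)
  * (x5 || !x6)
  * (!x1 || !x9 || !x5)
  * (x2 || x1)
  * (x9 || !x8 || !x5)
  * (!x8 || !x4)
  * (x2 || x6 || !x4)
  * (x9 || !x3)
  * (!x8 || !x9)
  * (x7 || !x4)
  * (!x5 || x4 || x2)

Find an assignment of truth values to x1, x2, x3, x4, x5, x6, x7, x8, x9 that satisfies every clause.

x1 = 1, x2 = 1, x3 = 1, x4 = 0, x5 = 0, x6 = 0, x7 = 1, x8 = 0, x9 = 1

Check each clause:
  1. (x2 || x1 || !x4) — x1 is true.
  2. (x3 || x4 || x2) — x2 is true.
  3. (!x9 || !x6 || x8) — !x6 is true.
  4. (!x1 || x9) — x9 is true.
  5. (x8 || x7) — x7 is true.
  6. (!x4 || !x7 || x6) — !x4 is true.
  7. (x5 || x9) — x9 is true.
  8. (!x3 || x7 || !x2) — x7 is true.
  9. (!x6 || x1 || !x4) — x1 is true.
  10. (!x5 || x9) — x9 is true.
  11. (x3 || !x2 || !x9) — x3 is true.
  12. (x3 || !x1) — x3 is true.
  13. (x5 || !x6) — !x6 is true.
  14. (!x9 || !x1 || !x5) — !x5 is true.
  15. (x2 || x1) — x1 is true.
  16. (!x5 || x9 || !x8) — !x8 is true.
  17. (!x8 || !x4) — !x8 is true.
  18. (x2 || x6 || !x4) — x2 is true.
  19. (x9 || !x3) — x9 is true.
  20. (!x9 || !x8) — !x8 is true.
  21. (!x4 || x7) — !x4 is true.
  22. (x2 || x4 || !x5) — x2 is true.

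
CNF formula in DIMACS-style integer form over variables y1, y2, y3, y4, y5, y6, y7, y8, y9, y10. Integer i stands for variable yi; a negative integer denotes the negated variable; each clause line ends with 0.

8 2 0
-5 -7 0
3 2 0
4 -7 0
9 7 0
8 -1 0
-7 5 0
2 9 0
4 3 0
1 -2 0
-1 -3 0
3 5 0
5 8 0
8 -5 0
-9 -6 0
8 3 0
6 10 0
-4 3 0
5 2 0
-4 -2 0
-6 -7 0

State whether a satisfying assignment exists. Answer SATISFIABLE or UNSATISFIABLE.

SATISFIABLE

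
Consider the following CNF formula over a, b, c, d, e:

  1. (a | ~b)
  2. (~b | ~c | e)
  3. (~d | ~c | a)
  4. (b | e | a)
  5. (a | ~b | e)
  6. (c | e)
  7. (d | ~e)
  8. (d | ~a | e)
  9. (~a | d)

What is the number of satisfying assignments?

6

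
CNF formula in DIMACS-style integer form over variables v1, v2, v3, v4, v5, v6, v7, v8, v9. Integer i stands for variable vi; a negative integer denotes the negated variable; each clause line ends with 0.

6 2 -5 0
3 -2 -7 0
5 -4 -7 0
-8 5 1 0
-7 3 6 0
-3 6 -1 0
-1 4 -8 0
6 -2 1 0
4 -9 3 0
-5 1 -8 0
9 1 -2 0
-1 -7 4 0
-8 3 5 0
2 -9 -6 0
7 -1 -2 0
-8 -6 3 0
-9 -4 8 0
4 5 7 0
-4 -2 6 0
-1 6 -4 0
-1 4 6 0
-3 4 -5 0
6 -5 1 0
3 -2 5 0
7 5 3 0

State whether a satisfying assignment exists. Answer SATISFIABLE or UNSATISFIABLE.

Set v1 = True and propagate.
The remaining clauses are satisfied by v2 = False, v3 = False, v4 = True, v5 = True, v6 = True, v7 = False, v8 = False, v9 = False.
Every clause has at least one true literal under this assignment.
So v1=True, v2=False, v3=False, v4=True, v5=True, v6=True, v7=False, v8=False, v9=False is a satisfying assignment.

SATISFIABLE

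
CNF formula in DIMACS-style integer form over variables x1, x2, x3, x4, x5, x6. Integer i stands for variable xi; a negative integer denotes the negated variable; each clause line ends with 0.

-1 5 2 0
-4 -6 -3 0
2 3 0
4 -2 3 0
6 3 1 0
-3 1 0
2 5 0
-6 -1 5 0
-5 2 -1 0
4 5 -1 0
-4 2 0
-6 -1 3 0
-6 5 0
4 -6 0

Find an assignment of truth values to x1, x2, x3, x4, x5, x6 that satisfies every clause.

Set x1 = True and propagate.
The remaining clauses are satisfied by x2 = True, x3 = False, x4 = True, x5 = False, x6 = False.
Every clause has at least one true literal under this assignment.

x1 = 1, x2 = 1, x3 = 0, x4 = 1, x5 = 0, x6 = 0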